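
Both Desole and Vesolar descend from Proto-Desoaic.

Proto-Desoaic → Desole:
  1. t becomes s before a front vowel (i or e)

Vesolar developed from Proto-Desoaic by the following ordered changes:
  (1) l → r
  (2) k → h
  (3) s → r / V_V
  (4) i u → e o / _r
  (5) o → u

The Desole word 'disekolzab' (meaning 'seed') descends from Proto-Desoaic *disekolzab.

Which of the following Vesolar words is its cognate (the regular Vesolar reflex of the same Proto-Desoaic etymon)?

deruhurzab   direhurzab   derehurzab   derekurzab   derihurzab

derehurzab

Vesolar: *disekolzab
  disekolzab → disekorzab   [unconditioned shift]
  disekorzab → disehorzab   [unconditioned shift]
  disehorzab → direhorzab   [rhotacism]
  direhorzab → derehorzab   [pre-rhotic lowering]
  derehorzab → derehurzab   [vowel merger]
  giving Vesolar derehurzab.
Among the options, 'derehurzab' alone shows every Vesolar change applied in order.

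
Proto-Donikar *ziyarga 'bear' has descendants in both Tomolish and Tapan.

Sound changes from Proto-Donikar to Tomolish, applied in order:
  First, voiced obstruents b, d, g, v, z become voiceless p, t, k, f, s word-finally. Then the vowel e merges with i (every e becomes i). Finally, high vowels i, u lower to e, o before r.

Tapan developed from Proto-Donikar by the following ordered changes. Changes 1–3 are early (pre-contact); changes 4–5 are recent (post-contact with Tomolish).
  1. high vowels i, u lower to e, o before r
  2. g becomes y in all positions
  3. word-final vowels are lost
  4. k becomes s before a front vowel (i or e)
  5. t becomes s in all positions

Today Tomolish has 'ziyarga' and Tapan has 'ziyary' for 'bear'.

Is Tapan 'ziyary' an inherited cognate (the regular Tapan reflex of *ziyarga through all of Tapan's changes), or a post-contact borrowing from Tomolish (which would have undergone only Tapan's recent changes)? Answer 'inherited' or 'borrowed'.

If inherited, *ziyarga would pass through all of Tapan's changes:
Tapan: start from *ziyarga.
  rule 1: no change — ziyarga
  rule 2 (unconditioned shift): ziyarga → ziyarya
  rule 3 (apocope): ziyarya → ziyary
  rule 4: no change — ziyary
  rule 5: no change — ziyary
  ⇒ Tapan ziyary
If borrowed from Tomolish 'ziyarga' after the early changes, it would undergo only the recent ones:
  rule 4 (palatalisation): no change (ziyarga)
  rule 5 (unconditioned shift): no change (ziyarga)
  ⇒ as a loan: ziyarga
Tapan 'ziyary' matches the inherited outcome exactly, so it is an inherited cognate, not a loan.

inherited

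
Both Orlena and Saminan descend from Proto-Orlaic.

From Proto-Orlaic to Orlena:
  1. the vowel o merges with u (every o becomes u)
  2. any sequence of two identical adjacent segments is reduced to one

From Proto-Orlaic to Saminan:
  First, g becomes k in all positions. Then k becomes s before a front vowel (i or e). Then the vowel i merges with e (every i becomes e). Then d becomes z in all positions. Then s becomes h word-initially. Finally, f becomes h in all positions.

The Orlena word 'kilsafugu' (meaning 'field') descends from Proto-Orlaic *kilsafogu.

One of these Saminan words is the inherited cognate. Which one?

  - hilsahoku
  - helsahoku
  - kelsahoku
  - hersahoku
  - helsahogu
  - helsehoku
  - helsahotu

Saminan: *kilsafogu > kilsafoku > silsafoku > selsafoku > helsafoku > helsahoku  (by unconditioned shift, palatalisation, vowel merger, debuccalisation, unconditioned shift)

helsahoku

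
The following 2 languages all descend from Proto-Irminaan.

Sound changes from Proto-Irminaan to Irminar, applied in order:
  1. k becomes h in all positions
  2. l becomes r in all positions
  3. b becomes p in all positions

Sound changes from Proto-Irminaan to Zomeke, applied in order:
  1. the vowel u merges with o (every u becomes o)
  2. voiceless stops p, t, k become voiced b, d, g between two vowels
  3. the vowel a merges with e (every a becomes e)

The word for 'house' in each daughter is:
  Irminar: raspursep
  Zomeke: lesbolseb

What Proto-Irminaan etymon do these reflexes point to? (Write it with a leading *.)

Position 9: Irminar has p, Zomeke has b. Taking the neighbouring segments as reconstructed: Irminar p could go back to *p or *b; Zomeke b can only go back to *b — the one source consistent with every daughter is *b.
Position 4: Irminar has p, Zomeke has b. Taking the neighbouring segments as reconstructed: Irminar p could go back to *p or *b; Zomeke b can only go back to *b — the one source consistent with every daughter is *b.
Position 1: Irminar has r, Zomeke has l. Zomeke preserves l here (none of its changes turn any other segment into l), so the proto-segment is *l.
Verify the candidate proto-form against each daughter:
Irminar: *lasbulseb > rasburseb > raspursep  (by unconditioned shift, unconditioned shift)
Zomeke: *lasbulseb > lasbolseb > lesbolseb  (by vowel merger, vowel merger)
Only *lasbulseb yields all of Irminar raspursep, Zomeke lesbolseb.

*lasbulseb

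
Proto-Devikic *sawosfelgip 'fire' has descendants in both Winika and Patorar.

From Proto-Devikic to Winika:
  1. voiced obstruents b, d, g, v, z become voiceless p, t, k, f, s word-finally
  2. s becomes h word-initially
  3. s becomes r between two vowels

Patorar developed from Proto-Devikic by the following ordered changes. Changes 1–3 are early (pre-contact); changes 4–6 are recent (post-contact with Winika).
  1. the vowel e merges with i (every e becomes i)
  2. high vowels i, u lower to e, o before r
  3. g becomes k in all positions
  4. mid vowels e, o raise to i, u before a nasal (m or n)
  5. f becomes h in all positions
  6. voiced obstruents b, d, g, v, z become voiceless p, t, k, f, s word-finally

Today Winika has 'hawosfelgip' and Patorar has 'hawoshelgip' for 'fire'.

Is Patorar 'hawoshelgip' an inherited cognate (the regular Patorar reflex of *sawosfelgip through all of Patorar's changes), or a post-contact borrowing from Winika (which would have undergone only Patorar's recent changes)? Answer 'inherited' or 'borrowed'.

borrowed

If inherited, *sawosfelgip would pass through all of Patorar's changes:
Patorar: *sawosfelgip > sawosfilgip > sawosfilkip > sawoshilkip  (by vowel merger, unconditioned shift, unconditioned shift)
If borrowed from Winika 'hawosfelgip' after the early changes, it would undergo only the recent ones:
  rule 4 (pre-nasal raising): no change (hawosfelgip)
  rule 5 (unconditioned shift): hawosfelgip → hawoshelgip
  rule 6 (final devoicing): no change (hawoshelgip)
  ⇒ as a loan: hawoshelgip
Patorar 'hawoshelgip' matches the loan outcome 'hawoshelgip', not the inherited 'sawoshilkip' — it skipped the early Patorar changes, so it was borrowed from Winika.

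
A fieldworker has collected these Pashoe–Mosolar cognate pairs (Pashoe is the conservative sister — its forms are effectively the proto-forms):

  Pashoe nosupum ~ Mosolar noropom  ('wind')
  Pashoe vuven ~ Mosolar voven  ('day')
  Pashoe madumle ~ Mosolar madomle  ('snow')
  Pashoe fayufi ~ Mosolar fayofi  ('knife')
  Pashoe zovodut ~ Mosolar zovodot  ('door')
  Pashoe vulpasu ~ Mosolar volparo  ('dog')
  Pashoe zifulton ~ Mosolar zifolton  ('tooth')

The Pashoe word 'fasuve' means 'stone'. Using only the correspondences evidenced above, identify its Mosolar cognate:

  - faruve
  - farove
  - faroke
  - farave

farove

nosupum ~ noropom, vulpasu ~ volparo — Pashoe s corresponds to Mosolar r between vowels (before a back vowel).
vuven ~ voven — Pashoe u corresponds to Mosolar o after a consonant, before a labial obstruent.
Applying these to Pashoe 'fasuve':
  fasuve → faruve   (s→r between vowels (before a back vowel))
  faruve → farove   (u→o after a consonant, before a labial obstruent)
So the Mosolar cognate is 'farove'.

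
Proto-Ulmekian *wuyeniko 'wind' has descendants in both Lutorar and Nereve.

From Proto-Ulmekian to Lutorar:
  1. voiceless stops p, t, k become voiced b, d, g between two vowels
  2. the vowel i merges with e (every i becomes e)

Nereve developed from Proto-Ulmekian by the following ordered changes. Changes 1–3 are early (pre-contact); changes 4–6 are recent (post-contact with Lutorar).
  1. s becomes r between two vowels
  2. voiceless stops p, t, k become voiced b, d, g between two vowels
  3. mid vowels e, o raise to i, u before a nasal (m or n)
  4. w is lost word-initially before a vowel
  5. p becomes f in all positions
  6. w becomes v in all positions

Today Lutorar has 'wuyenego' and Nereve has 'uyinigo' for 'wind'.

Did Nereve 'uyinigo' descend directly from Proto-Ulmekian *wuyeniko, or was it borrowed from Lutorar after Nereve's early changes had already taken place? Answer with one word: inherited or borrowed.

If inherited, *wuyeniko would pass through all of Nereve's changes:
Nereve: start from *wuyeniko.
  rule 1: no change — wuyeniko
  rule 2 (intervocalic voicing): wuyeniko → wuyenigo
  rule 3 (pre-nasal raising): wuyenigo → wuyinigo
  rule 4 (glide loss): wuyinigo → uyinigo
  rule 5: no change — uyinigo
  rule 6: no change — uyinigo
  ⇒ Nereve uyinigo
If borrowed from Lutorar 'wuyenego' after the early changes, it would undergo only the recent ones:
  rule 4 (glide loss): wuyenego → uyenego
  rule 5 (unconditioned shift): no change (uyenego)
  rule 6 (unconditioned shift): no change (uyenego)
  ⇒ as a loan: uyenego
Nereve 'uyinigo' matches the inherited outcome exactly, so it is an inherited cognate, not a loan.

inherited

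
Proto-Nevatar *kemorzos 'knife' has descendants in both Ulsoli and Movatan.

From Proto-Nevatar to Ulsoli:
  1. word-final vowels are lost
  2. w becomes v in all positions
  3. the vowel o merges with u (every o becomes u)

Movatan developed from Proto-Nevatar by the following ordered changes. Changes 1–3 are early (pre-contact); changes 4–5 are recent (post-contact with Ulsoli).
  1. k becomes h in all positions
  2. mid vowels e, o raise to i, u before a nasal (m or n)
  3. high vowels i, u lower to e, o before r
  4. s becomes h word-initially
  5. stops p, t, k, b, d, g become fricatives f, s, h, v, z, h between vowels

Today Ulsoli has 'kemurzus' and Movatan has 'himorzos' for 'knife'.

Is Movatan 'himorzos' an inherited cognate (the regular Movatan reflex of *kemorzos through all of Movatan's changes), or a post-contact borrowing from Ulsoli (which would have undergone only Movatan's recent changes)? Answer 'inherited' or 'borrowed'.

If inherited, *kemorzos would pass through all of Movatan's changes:
Movatan: *kemorzos > hemorzos > himorzos  (by unconditioned shift, pre-nasal raising)
If borrowed from Ulsoli 'kemurzus' after the early changes, it would undergo only the recent ones:
  rule 4 (debuccalisation): no change (kemurzus)
  rule 5 (intervocalic lenition): no change (kemurzus)
  ⇒ as a loan: kemurzus
Movatan 'himorzos' matches the inherited outcome exactly, so it is an inherited cognate, not a loan.

inherited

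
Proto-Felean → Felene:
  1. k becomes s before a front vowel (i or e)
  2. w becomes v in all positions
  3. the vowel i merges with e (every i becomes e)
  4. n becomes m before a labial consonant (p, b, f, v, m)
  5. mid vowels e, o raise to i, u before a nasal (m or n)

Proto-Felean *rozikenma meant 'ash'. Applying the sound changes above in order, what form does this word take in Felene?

Felene: *rozikenma
  rozikenma → rozisenma   [palatalisation]
  rozisenma (rule 2 does not apply)
  rozisenma → rozesenma   [vowel merger]
  rozesenma → rozesemma   [nasal place assimilation]
  rozesemma → rozesimma   [pre-nasal raising]
  giving Felene rozesimma.

rozesimma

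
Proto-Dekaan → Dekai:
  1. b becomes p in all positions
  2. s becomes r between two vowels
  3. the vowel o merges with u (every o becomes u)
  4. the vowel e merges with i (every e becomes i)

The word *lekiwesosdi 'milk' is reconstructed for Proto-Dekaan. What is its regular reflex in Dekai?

Dekai: *lekiwesosdi > lekiwerosdi > lekiwerusdi > likiwirusdi  (by rhotacism, vowel merger, vowel merger)

likiwirusdi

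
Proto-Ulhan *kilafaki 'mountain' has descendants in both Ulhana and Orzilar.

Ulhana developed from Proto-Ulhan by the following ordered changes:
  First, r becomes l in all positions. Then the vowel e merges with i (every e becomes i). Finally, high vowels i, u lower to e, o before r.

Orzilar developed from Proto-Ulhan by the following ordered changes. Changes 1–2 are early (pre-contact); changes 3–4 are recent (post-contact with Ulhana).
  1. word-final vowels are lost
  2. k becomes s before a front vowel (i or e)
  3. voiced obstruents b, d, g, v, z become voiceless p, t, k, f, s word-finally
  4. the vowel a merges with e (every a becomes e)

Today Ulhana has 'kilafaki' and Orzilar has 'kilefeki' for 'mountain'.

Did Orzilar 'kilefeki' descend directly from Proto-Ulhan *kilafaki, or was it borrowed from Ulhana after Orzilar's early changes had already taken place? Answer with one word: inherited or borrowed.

If inherited, *kilafaki would pass through all of Orzilar's changes:
Orzilar: start from *kilafaki.
  rule 1 (apocope): kilafaki → kilafak
  rule 2 (palatalisation): kilafak → silafak
  rule 3: no change — silafak
  rule 4 (vowel merger): silafak → silefek
  ⇒ Orzilar silefek
If borrowed from Ulhana 'kilafaki' after the early changes, it would undergo only the recent ones:
  rule 3 (final devoicing): no change (kilafaki)
  rule 4 (vowel merger): kilafaki → kilefeki
  ⇒ as a loan: kilefeki
Orzilar 'kilefeki' matches the loan outcome 'kilefeki', not the inherited 'silefek' — it skipped the early Orzilar changes, so it was borrowed from Ulhana.

borrowed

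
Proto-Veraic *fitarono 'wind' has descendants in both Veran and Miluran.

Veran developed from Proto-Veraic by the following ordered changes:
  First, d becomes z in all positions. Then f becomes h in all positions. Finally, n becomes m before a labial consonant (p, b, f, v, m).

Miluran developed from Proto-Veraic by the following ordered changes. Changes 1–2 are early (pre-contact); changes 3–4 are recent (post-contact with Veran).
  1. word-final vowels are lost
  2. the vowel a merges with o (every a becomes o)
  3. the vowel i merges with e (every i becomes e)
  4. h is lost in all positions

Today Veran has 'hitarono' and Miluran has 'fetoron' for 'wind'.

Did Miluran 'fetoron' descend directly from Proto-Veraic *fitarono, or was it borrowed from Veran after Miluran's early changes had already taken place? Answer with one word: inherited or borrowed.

If inherited, *fitarono would pass through all of Miluran's changes:
Miluran: *fitarono
  fitarono → fitaron   [apocope]
  fitaron → fitoron   [vowel merger]
  fitoron → fetoron   [vowel merger]
  fetoron (rule 4 does not apply)
  giving Miluran fetoron.
If borrowed from Veran 'hitarono' after the early changes, it would undergo only the recent ones:
  rule 3 (vowel merger): hitarono → hetarono
  rule 4 (h-loss): hetarono → etarono
  ⇒ as a loan: etarono
Miluran 'fetoron' matches the inherited outcome exactly, so it is an inherited cognate, not a loan.

inherited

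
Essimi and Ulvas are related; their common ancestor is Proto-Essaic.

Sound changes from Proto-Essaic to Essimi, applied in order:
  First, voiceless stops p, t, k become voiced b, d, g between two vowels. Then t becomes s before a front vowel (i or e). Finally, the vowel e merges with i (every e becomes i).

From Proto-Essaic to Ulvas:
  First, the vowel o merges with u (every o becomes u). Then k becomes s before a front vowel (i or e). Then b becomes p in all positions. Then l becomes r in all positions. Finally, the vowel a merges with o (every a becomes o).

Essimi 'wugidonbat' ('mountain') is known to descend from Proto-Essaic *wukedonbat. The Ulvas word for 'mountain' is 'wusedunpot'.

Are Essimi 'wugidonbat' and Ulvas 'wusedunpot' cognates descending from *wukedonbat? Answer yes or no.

yes

Derive the expected Ulvas reflex of *wukedonbat:
Ulvas: *wukedonbat > wukedunbat > wusedunbat > wusedunpat > wusedunpot  (by vowel merger, palatalisation, unconditioned shift, vowel merger)
Ulvas 'wusedunpot' matches the regular reflex exactly, so the pair is cognate.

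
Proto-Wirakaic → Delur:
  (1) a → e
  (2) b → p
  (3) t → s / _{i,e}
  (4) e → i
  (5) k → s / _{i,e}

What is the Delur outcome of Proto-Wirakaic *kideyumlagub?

sidiyumligup

Delur: *kideyumlagub
  kideyumlagub → kideyumlegub   [vowel merger]
  kideyumlegub → kideyumlegup   [unconditioned shift]
  kideyumlegup (rule 3 does not apply)
  kideyumlegup → kidiyumligup   [vowel merger]
  kidiyumligup → sidiyumligup   [palatalisation]
  giving Delur sidiyumligup.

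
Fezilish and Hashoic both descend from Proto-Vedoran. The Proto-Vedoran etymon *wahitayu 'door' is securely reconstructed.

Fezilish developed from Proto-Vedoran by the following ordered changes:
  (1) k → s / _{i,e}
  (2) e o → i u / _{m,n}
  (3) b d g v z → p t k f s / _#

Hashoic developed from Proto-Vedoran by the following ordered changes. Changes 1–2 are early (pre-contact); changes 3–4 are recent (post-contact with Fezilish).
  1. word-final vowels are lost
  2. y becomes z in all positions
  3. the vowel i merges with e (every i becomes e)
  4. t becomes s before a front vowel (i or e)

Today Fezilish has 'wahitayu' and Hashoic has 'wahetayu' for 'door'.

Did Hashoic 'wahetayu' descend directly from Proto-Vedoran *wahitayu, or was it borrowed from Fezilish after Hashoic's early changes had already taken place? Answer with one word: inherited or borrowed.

If inherited, *wahitayu would pass through all of Hashoic's changes:
Hashoic: *wahitayu
  wahitayu → wahitay   [apocope]
  wahitay → wahitaz   [unconditioned shift]
  wahitaz → wahetaz   [vowel merger]
  wahetaz (rule 4 does not apply)
  giving Hashoic wahetaz.
If borrowed from Fezilish 'wahitayu' after the early changes, it would undergo only the recent ones:
  rule 3 (vowel merger): wahitayu → wahetayu
  rule 4 (palatalisation): no change (wahetayu)
  ⇒ as a loan: wahetayu
Hashoic 'wahetayu' matches the loan outcome 'wahetayu', not the inherited 'wahetaz' — it skipped the early Hashoic changes, so it was borrowed from Fezilish.

borrowed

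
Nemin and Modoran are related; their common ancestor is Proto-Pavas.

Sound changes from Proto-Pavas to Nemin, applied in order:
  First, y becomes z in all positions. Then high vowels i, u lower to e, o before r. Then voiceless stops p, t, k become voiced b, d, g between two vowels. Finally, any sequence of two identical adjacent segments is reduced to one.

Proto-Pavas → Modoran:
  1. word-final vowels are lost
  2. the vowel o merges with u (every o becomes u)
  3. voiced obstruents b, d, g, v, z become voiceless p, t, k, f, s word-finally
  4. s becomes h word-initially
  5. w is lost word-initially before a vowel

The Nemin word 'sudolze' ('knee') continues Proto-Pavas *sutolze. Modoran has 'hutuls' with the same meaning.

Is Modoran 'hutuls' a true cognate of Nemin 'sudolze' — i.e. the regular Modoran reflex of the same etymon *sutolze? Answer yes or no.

yes

Derive the expected Modoran reflex of *sutolze:
Modoran: *sutolze > sutolz > sutulz > sutuls > hutuls  (by apocope, vowel merger, final devoicing, debuccalisation)
Modoran 'hutuls' matches the regular reflex exactly, so the pair is cognate.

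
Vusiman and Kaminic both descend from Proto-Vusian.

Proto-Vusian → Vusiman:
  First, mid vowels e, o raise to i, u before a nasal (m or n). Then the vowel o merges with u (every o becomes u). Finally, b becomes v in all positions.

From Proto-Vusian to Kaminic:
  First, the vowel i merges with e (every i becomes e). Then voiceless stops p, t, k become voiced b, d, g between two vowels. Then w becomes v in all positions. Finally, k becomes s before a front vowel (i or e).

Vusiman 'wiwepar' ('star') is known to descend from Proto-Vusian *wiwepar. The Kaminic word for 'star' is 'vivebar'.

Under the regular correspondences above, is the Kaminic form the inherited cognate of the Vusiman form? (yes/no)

Derive the expected Kaminic reflex of *wiwepar:
Kaminic: *wiwepar
  wiwepar → wewepar   [vowel merger]
  wewepar → wewebar   [intervocalic voicing]
  wewebar → vevebar   [unconditioned shift]
  vevebar (rule 4 does not apply)
  giving Kaminic vevebar.
The regular Kaminic reflex would be 'vevebar', but the attested form is 'vivebar'. The correspondence is irregular, so they are not cognates (the Kaminic form has a different source).

no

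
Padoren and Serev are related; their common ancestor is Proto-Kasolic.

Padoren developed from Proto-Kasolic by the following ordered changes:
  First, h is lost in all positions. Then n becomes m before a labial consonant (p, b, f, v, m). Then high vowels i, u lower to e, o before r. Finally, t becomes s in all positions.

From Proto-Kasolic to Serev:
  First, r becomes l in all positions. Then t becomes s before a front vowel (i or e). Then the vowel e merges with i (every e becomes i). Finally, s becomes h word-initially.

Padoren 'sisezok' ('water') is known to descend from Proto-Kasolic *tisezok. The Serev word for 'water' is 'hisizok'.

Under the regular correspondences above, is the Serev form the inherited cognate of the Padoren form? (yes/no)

yes

Derive the expected Serev reflex of *tisezok:
Serev: start from *tisezok.
  rule 1: no change — tisezok
  rule 2 (palatalisation): tisezok → sisezok
  rule 3 (vowel merger): sisezok → sisizok
  rule 4 (debuccalisation): sisizok → hisizok
  ⇒ Serev hisizok
Serev 'hisizok' matches the regular reflex exactly, so the pair is cognate.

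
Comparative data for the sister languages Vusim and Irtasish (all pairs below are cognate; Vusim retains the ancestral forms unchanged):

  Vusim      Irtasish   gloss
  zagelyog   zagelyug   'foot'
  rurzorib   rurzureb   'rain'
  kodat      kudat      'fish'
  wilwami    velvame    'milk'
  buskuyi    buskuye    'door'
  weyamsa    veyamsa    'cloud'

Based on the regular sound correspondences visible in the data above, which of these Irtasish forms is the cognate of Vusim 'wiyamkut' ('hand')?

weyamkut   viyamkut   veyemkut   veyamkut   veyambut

veyamkut

wilwami ~ velvame — Vusim w corresponds to Irtasish v word-initially before a front vowel.
wilwami ~ velvame — Vusim i corresponds to Irtasish e after a consonant, before a consonant other than r, m, n, p, b, f, v.
Applying these to Vusim 'wiyamkut':
  wiyamkut → viyamkut   (w→v word-initially before a front vowel)
  viyamkut → veyamkut   (i→e after a consonant, before a consonant other than r, m, n, p, b, f, v)
So the Irtasish cognate is 'veyamkut'.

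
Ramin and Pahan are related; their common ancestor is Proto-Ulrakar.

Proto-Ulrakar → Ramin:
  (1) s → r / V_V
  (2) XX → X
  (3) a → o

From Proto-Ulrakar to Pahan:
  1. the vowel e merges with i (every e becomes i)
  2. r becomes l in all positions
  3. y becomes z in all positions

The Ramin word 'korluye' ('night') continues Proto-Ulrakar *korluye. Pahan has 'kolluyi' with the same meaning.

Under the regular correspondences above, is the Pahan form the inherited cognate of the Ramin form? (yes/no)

no

Derive the expected Pahan reflex of *korluye:
Pahan: *korluye > korluyi > kolluyi > kolluzi  (by vowel merger, unconditioned shift, unconditioned shift)
The regular Pahan reflex would be 'kolluzi', but the attested form is 'kolluyi'. The correspondence is irregular, so they are not cognates (the Pahan form has a different source).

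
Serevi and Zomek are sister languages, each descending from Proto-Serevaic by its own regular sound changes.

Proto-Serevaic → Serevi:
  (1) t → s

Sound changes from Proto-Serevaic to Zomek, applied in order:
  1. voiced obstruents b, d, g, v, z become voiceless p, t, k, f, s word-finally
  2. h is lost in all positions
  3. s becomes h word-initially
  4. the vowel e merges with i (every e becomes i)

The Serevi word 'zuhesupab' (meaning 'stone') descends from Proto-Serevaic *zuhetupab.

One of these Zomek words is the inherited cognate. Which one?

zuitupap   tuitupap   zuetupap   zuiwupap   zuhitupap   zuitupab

Zomek: *zuhetupab
  zuhetupab → zuhetupap   [final devoicing]
  zuhetupap → zuetupap   [h-loss]
  zuetupap (rule 3 does not apply)
  zuetupap → zuitupap   [vowel merger]
  giving Zomek zuitupap.
Among the options, 'zuitupap' alone shows every Zomek change applied in order.

zuitupap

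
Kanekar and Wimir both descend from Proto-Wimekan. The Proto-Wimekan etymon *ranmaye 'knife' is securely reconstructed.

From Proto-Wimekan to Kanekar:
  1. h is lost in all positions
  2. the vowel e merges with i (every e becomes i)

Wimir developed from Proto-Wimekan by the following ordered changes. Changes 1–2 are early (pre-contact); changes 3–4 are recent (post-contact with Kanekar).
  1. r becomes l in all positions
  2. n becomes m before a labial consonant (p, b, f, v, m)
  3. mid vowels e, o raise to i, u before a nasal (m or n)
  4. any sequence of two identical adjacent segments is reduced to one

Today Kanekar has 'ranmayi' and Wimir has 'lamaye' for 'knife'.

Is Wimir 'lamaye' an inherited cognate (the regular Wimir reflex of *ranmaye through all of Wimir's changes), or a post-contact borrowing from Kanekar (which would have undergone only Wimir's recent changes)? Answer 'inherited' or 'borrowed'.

If inherited, *ranmaye would pass through all of Wimir's changes:
Wimir: *ranmaye > lanmaye > lammaye > lamaye  (by unconditioned shift, nasal place assimilation, degemination)
If borrowed from Kanekar 'ranmayi' after the early changes, it would undergo only the recent ones:
  rule 3 (pre-nasal raising): no change (ranmayi)
  rule 4 (degemination): no change (ranmayi)
  ⇒ as a loan: ranmayi
Wimir 'lamaye' matches the inherited outcome exactly, so it is an inherited cognate, not a loan.

inherited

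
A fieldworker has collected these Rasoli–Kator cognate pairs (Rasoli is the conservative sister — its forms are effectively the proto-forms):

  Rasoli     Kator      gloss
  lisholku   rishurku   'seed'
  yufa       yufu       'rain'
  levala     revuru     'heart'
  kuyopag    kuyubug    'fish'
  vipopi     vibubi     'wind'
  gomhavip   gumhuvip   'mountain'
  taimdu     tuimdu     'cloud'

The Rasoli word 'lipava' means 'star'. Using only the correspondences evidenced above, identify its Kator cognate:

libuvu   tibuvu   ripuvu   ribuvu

lisholku ~ rishurku — Rasoli l corresponds to Kator r word-initially before a front vowel.
kuyopag ~ kuyubug — Rasoli p corresponds to Kator b between vowels (before a back vowel).
gomhavip ~ gumhuvip — Rasoli a corresponds to Kator u after a consonant, before a labial obstruent.
yufa ~ yufu, levala ~ revuru — Rasoli a corresponds to Kator u word-finally.
Applying these to Rasoli 'lipava':
  lipava → ripava   (l→r word-initially before a front vowel)
  ripava → ribava   (p→b between vowels (before a back vowel))
  ribava → ribuva   (a→u after a consonant, before a labial obstruent)
  ribuva → ribuvu   (a→u word-finally)
So the Kator cognate is 'ribuvu'.

ribuvu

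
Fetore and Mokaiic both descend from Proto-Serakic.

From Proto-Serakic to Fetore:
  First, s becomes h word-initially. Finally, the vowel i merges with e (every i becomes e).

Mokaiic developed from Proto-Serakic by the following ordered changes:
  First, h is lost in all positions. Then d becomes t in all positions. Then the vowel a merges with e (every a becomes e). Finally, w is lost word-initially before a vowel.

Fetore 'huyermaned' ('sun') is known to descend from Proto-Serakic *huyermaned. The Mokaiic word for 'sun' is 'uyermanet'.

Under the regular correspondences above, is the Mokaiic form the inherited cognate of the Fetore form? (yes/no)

no

Derive the expected Mokaiic reflex of *huyermaned:
Mokaiic: *huyermaned
  huyermaned → uyermaned   [h-loss]
  uyermaned → uyermanet   [unconditioned shift]
  uyermanet → uyermenet   [vowel merger]
  uyermenet (rule 4 does not apply)
  giving Mokaiic uyermenet.
The regular Mokaiic reflex would be 'uyermenet', but the attested form is 'uyermanet'. The correspondence is irregular, so they are not cognates (the Mokaiic form has a different source).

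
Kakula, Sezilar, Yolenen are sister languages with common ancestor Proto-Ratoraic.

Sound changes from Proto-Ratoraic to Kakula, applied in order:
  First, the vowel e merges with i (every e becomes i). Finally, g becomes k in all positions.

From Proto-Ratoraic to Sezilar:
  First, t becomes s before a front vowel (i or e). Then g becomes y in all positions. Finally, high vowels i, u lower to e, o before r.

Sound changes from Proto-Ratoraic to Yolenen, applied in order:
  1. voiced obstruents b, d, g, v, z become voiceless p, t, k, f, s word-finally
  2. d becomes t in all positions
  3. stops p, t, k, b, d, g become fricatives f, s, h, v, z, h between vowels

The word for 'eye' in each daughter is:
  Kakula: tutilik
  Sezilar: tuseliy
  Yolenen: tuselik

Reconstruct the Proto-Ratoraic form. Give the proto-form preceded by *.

Position 7: Kakula has k, Sezilar has y, Yolenen has k. Taking the neighbouring segments as reconstructed: Kakula k could go back to *k or *g; Sezilar y could go back to *g or *y; Yolenen k could go back to *k or *g — the one source consistent with every daughter is *g.
Position 4: Kakula has i, Sezilar has e, Yolenen has e. Yolenen preserves e here (none of its changes turn any other segment into e), so the proto-segment is *e.
Position 3: Kakula has t, Sezilar has s, Yolenen has s. Kakula preserves t here (none of its changes turn any other segment into t), so the proto-segment is *t.
Verify the candidate proto-form against each daughter:
Kakula: *tutelig > tutilig > tutilik  (by vowel merger, unconditioned shift)
Sezilar: *tutelig
  tutelig → tuselig   [palatalisation]
  tuselig → tuseliy   [unconditioned shift]
  tuseliy (rule 3 does not apply)
  giving Sezilar tuseliy.
Yolenen: start from *tutelig.
  rule 1 (final devoicing): tutelig → tutelik
  rule 2: no change — tutelik
  rule 3 (intervocalic lenition): tutelik → tuselik
  ⇒ Yolenen tuselik
No other proto-form is consistent with every reflex, so the reconstruction is *tutelig.

*tutelig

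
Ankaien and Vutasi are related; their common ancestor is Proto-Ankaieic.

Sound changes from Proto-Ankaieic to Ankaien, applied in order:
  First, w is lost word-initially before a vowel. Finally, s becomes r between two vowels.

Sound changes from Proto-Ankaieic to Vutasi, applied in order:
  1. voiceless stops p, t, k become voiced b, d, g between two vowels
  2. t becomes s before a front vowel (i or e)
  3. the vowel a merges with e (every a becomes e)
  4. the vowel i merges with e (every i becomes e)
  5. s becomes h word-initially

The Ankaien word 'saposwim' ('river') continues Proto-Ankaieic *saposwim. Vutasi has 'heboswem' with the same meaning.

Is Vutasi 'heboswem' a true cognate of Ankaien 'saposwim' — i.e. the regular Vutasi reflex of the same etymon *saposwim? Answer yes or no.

Derive the expected Vutasi reflex of *saposwim:
Vutasi: *saposwim
  saposwim → saboswim   [intervocalic voicing]
  saboswim (rule 2 does not apply)
  saboswim → seboswim   [vowel merger]
  seboswim → seboswem   [vowel merger]
  seboswem → heboswem   [debuccalisation]
  giving Vutasi heboswem.
Vutasi 'heboswem' matches the regular reflex exactly, so the pair is cognate.

yes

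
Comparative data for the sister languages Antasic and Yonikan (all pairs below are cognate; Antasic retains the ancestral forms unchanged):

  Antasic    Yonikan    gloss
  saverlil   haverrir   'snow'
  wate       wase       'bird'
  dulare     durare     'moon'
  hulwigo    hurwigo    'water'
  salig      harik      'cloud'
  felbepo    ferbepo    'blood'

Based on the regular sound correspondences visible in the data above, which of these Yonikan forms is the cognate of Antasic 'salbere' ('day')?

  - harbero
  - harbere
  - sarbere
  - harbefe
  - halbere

saverlil ~ haverrir, salig ~ harik — Antasic s corresponds to Yonikan h word-initially before a back vowel.
felbepo ~ ferbepo — Antasic l corresponds to Yonikan r after a vowel, before a labial obstruent.
Applying these to Antasic 'salbere':
  salbere → halbere   (s→h word-initially before a back vowel)
  halbere → harbere   (l→r after a vowel, before a labial obstruent)
So the Yonikan cognate is 'harbere'.

harbere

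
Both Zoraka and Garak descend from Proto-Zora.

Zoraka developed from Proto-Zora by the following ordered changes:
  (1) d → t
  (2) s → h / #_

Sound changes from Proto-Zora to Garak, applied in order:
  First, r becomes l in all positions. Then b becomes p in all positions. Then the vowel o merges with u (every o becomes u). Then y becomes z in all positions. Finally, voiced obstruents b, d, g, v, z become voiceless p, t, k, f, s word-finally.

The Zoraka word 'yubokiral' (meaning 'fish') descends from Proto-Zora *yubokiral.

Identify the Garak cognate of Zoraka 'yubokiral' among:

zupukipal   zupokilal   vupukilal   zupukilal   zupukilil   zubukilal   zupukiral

zupukilal

Garak: start from *yubokiral.
  rule 1 (unconditioned shift): yubokiral → yubokilal
  rule 2 (unconditioned shift): yubokilal → yupokilal
  rule 3 (vowel merger): yupokilal → yupukilal
  rule 4 (unconditioned shift): yupukilal → zupukilal
  rule 5: no change — zupukilal
  ⇒ Garak zupukilal
The other candidates each miss or misapply at least one Garak change.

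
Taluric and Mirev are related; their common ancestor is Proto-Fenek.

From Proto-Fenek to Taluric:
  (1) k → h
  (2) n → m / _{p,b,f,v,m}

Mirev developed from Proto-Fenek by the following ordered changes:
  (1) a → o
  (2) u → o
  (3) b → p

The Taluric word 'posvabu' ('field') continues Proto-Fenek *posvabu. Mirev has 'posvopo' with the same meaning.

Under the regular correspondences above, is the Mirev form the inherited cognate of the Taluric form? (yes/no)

yes

Derive the expected Mirev reflex of *posvabu:
Mirev: *posvabu
  posvabu → posvobu   [vowel merger]
  posvobu → posvobo   [vowel merger]
  posvobo → posvopo   [unconditioned shift]
  giving Mirev posvopo.
Mirev 'posvopo' matches the regular reflex exactly, so the pair is cognate.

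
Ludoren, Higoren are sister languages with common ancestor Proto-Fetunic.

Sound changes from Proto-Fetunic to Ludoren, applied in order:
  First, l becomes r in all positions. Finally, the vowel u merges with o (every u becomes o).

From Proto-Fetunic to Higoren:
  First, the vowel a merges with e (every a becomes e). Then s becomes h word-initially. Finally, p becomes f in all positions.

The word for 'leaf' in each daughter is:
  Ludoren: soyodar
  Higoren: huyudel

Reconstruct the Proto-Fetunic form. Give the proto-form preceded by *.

*suyudal

Position 6: Ludoren has a, Higoren has e. Ludoren preserves a here (none of its changes turn any other segment into a), so the proto-segment is *a.
Position 2: Ludoren has o, Higoren has u. Higoren preserves u here (none of its changes turn any other segment into u), so the proto-segment is *u.
Continuing position by position gives *suyudal; check it forward:
Ludoren: *suyudal > suyudar > soyodar  (by unconditioned shift, vowel merger)
Higoren: start from *suyudal.
  rule 1 (vowel merger): suyudal → suyudel
  rule 2 (debuccalisation): suyudel → huyudel
  rule 3: no change — huyudel
  ⇒ Higoren huyudel
*suyudal is the unique common source.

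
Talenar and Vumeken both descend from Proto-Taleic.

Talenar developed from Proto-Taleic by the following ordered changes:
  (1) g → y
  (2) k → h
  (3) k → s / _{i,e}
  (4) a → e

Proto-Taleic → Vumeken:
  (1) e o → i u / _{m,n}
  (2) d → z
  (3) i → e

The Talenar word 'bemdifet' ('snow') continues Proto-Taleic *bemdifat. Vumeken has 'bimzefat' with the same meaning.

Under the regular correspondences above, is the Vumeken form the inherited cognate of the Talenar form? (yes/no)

no

Derive the expected Vumeken reflex of *bemdifat:
Vumeken: *bemdifat > bimdifat > bimzifat > bemzefat  (by pre-nasal raising, unconditioned shift, vowel merger)
The regular Vumeken reflex would be 'bemzefat', but the attested form is 'bimzefat'. The correspondence is irregular, so they are not cognates (the Vumeken form has a different source).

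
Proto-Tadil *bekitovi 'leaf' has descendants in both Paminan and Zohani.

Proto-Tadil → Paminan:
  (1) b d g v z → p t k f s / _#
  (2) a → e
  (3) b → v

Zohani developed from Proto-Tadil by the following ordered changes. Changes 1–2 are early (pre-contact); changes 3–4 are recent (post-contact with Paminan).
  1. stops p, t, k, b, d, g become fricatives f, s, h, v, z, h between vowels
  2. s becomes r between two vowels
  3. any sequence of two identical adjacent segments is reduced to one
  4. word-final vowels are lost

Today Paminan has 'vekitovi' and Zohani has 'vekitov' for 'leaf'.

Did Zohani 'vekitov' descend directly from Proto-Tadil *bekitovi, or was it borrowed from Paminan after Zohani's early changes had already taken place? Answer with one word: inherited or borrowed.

borrowed

If inherited, *bekitovi would pass through all of Zohani's changes:
Zohani: start from *bekitovi.
  rule 1 (intervocalic lenition): bekitovi → behisovi
  rule 2 (rhotacism): behisovi → behirovi
  rule 3: no change — behirovi
  rule 4 (apocope): behirovi → behirov
  ⇒ Zohani behirov
If borrowed from Paminan 'vekitovi' after the early changes, it would undergo only the recent ones:
  rule 3 (degemination): no change (vekitovi)
  rule 4 (apocope): vekitovi → vekitov
  ⇒ as a loan: vekitov
Zohani 'vekitov' matches the loan outcome 'vekitov', not the inherited 'behirov' — it skipped the early Zohani changes, so it was borrowed from Paminan.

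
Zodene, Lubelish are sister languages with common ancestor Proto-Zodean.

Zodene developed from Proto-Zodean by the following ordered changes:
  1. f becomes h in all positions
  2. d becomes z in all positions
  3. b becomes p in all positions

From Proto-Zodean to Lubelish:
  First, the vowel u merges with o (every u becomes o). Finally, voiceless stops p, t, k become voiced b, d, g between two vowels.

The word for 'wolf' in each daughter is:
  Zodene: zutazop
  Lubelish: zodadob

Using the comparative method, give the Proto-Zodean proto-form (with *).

Position 2: Zodene has u, Lubelish has o. Zodene preserves u here (none of its changes turn any other segment into u), so the proto-segment is *u.
Position 5: Zodene has z, Lubelish has d. Taking the neighbouring segments as reconstructed: Zodene z could go back to *d or *z; Lubelish d could go back to *t or *d — the one source consistent with every daughter is *d.
Position 3: Zodene has t, Lubelish has d. Zodene preserves t here (none of its changes turn any other segment into t), so the proto-segment is *t.
Verify the candidate proto-form against each daughter:
Zodene: *zutadob
  zutadob (rule 1 does not apply)
  zutadob → zutazob   [unconditioned shift]
  zutazob → zutazop   [unconditioned shift]
  giving Zodene zutazop.
Lubelish: *zutadob
  zutadob → zotadob   [vowel merger]
  zotadob → zodadob   [intervocalic voicing]
  giving Lubelish zodadob.
No other proto-form is consistent with every reflex, so the reconstruction is *zutadob.

*zutadob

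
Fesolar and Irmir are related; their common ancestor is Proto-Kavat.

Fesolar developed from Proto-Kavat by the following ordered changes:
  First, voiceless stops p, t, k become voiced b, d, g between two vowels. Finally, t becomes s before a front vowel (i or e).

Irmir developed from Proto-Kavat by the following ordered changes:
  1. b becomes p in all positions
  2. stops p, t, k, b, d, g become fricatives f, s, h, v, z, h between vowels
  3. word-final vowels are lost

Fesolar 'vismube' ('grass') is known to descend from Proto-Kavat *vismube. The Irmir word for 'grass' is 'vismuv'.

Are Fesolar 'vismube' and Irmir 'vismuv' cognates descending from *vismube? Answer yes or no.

Derive the expected Irmir reflex of *vismube:
Irmir: *vismube
  vismube → vismupe   [unconditioned shift]
  vismupe → vismufe   [intervocalic lenition]
  vismufe → vismuf   [apocope]
  giving Irmir vismuf.
The regular Irmir reflex would be 'vismuf', but the attested form is 'vismuv'. The correspondence is irregular, so they are not cognates (the Irmir form has a different source).

no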